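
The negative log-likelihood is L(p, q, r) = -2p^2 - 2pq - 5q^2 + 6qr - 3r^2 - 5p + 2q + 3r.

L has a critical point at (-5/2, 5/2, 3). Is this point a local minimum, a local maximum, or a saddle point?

The Hessian is constant: H = [[-4, -2, 0], [-2, -10, 6], [0, 6, -6]].
Leading principal minors: Δ₁ = -4, Δ₂ = 36, Δ₃ = -72.
The minors alternate sign starting negative (−, +, −), so H is negative definite: a local maximum.

local maximum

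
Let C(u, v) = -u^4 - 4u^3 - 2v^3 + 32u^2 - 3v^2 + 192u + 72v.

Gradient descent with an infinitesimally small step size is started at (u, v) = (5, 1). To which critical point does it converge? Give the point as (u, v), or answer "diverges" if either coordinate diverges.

C is separable, so gradient descent decouples: u follows -∂C/∂u, v follows -∂C/∂v.
∂C/∂u = -4(u - 4)(u + 3)(u + 4); at u=5 this is -288, so u increases.
∂C/∂v = -6(v - 3)(v + 4); at v=1 this is 60, so v decreases.
The u-coordinate has no critical point in that direction and runs off to infinity.

diverges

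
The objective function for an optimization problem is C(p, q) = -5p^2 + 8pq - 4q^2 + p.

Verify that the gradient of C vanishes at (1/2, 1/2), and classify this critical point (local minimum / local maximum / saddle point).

local maximum

∇C = (-10p + 8q + 1, 8p - 8q); substituting (1/2, 1/2) gives ∇C = (0, 0), so (1/2, 1/2) is indeed a critical point.
The Hessian of C is constant: H = [[-10, 8], [8, -8]].
det(H) = (-10)·(-8) − 8² = 16.
det(H) > 0 and tr(H) = -18 < 0, so H is negative definite and the point is a local maximum.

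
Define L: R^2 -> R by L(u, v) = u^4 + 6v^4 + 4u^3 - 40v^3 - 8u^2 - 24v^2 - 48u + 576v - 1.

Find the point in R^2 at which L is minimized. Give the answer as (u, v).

(2, -2)

L(u,v) separates as P(u) + Q(v) − 1, so its minimum is min P + min Q − 1.
P'(u) = 4(u - 2)(u + 2)(u + 3) vanishes at u ∈ {-3, -2, 2}; Q'(v) = 24(v - 4)(v - 3)(v + 2) vanishes at v ∈ {-2, 3, 4}.
Local minima of P (where P''>0): P(-3)=45, P(2)=-80. Local minima of Q: Q(-2)=-832, Q(4)=896.
So the global minimum of L is P(2) + Q(-2) − 1 = -80 − 832 − 1 = -913, attained at (2, -2).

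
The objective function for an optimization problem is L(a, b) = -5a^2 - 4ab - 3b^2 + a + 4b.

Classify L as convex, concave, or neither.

concave

L is quadratic, so its Hessian is the constant matrix H = [[-10, -4], [-4, -6]].
det(H) = 44, tr(H) = -16.
det(H) > 0 and tr(H) < 0, so H is negative definite everywhere: concave.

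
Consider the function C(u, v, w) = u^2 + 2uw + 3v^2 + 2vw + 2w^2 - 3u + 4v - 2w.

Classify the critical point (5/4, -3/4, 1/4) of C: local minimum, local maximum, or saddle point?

local minimum

The Hessian is constant: H = [[2, 0, 2], [0, 6, 2], [2, 2, 4]].
Leading principal minors: Δ₁ = 2, Δ₂ = 12, Δ₃ = 16.
All leading minors are positive, so H is positive definite: a local minimum.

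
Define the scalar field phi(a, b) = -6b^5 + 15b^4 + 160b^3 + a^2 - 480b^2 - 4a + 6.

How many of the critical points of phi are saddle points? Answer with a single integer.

phi separates as a function of a plus a function of b, so ∇phi=0 decouples.
∂phi/∂a = 2(a - 2) = 0 at a ∈ {2}; ∂phi/∂b = -30b(b - 4)(b - 2)(b + 4) = 0 at b ∈ {-4, 0, 2, 4}.
The Hessian is diagonal: diag(phi_aa, phi_bb). Second derivatives: phi_aa(2)=2; phi_bb(-4)=5760, phi_bb(0)=-960, phi_bb(2)=720, phi_bb(4)=-1920.
Saddle points occur where the two diagonal entries have opposite signs: (2, 0), (2, 4). Count: 2.

2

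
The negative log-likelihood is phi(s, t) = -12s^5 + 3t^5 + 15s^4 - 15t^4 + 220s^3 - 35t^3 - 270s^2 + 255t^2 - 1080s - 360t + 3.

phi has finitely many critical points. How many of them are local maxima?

phi separates as a function of s plus a function of t, so ∇phi=0 decouples.
∂phi/∂s = -60(s - 3)(s - 2)(s + 1)(s + 3) = 0 at s ∈ {-3, -1, 2, 3}; ∂phi/∂t = 15(t - 4)(t - 2)(t - 1)(t + 3) = 0 at t ∈ {-3, 1, 2, 4}.
The Hessian is diagonal: diag(phi_ss, phi_tt). Second derivatives: phi_ss(-3)=3600, phi_ss(-1)=-1440, phi_ss(2)=900, phi_ss(3)=-1440; phi_tt(-3)=-2100, phi_tt(1)=180, phi_tt(2)=-150, phi_tt(4)=630.
Local maxima occur where both diagonal entries negative: (-1, -3), (-1, 2), (3, -3), (3, 2). Count: 4.

4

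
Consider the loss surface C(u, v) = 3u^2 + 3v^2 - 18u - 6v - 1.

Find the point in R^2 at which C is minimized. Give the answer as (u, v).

(3, 1)

C(u,v) separates as P(u) + Q(v) − 1, so its minimum is min P + min Q − 1.
P'(u) = 6u - 18 vanishes at u ∈ {3}; Q'(v) = 6v - 6 vanishes at v ∈ {1}.
Local minima of P (where P''>0): P(3)=-27. Local minima of Q: Q(1)=-3.
So the global minimum of C is P(3) + Q(1) − 1 = -27 − 3 − 1 = -31, attained at (3, 1).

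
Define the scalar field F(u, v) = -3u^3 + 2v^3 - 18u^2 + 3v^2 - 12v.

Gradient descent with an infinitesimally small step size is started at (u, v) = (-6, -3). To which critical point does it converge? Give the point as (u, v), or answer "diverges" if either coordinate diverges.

F is separable, so gradient descent decouples: u follows -∂F/∂u, v follows -∂F/∂v.
∂F/∂u = -9u(u + 4); at u=-6 this is -108, so u increases.
∂F/∂v = 6(v - 1)(v + 2); at v=-3 this is 24, so v decreases.
The v-coordinate has no critical point in that direction and runs off to infinity.

diverges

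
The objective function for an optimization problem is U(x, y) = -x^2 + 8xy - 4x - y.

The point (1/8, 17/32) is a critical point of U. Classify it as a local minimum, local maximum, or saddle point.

The Hessian of U is constant: H = [[-2, 8], [8, 0]].
det(H) = (-2)·0 − 8² = -64.
Since det(H) < 0, H is indefinite and the critical point is a saddle point.

saddle point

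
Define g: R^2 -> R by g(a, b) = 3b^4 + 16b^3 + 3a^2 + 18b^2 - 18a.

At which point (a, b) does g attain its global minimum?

(3, -3)

g(a,b) separates as P(a) + Q(b), so its minimum is min P + min Q.
P'(a) = 6a - 18 vanishes at a ∈ {3}; Q'(b) = 12b(b + 1)(b + 3) vanishes at b ∈ {-3, -1, 0}.
Local minima of P (where P''>0): P(3)=-27. Local minima of Q: Q(-3)=-27, Q(0)=0.
So the global minimum of g is P(3) + Q(-3) = -27 − 27 = -54, attained at (3, -3).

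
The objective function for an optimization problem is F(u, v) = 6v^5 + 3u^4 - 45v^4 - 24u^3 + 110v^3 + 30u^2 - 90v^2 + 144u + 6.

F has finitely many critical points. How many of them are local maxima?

F separates as a function of u plus a function of v, so ∇F=0 decouples.
∂F/∂u = 12(u - 4)(u - 3)(u + 1) = 0 at u ∈ {-1, 3, 4}; ∂F/∂v = 30v(v - 3)(v - 2)(v - 1) = 0 at v ∈ {0, 1, 2, 3}.
The Hessian is diagonal: diag(F_uu, F_vv). Second derivatives: F_uu(-1)=240, F_uu(3)=-48, F_uu(4)=60; F_vv(0)=-180, F_vv(1)=60, F_vv(2)=-60, F_vv(3)=180.
Local maxima occur where both diagonal entries negative: (3, 0), (3, 2). Count: 2.

2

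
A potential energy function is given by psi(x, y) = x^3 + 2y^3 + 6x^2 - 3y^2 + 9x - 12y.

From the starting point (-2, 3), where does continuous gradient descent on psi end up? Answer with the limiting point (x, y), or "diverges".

psi is separable, so gradient descent decouples: x follows -∂psi/∂x, y follows -∂psi/∂y.
∂psi/∂x = 3(x + 1)(x + 3); at x=-2 this is -3, so x increases.
∂psi/∂y = 6(y - 2)(y + 1); at y=3 this is 24, so y decreases.
x converges to its nearest critical value -1 (a local min of the x-part); y converges to 2. The iterate converges to (-1, 2).

(-1, 2)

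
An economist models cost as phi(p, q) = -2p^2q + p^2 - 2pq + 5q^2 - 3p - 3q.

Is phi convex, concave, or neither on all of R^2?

neither

The term -2p^2q is cubic, so the Hessian is not constant.
∂²phi/∂p² = -4q + 2, which takes both signs as q varies (negative for sufficiently large q). A diagonal entry of the Hessian changing sign means the Hessian is neither positive- nor negative-semidefinite on all of R^2.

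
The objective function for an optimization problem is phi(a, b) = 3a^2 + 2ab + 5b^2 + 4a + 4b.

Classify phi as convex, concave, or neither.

convex

phi is quadratic, so its Hessian is the constant matrix H = [[6, 2], [2, 10]].
det(H) = 56, tr(H) = 16.
det(H) > 0 and tr(H) > 0, so H is positive definite everywhere: convex.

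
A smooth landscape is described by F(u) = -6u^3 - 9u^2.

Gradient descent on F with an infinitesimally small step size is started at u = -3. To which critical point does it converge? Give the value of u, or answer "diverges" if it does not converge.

-1

F'(u) = -18u(u + 1), so F'(-3) = -108.
Gradient descent moves in the -F' direction, i.e. u is increasing.
The nearest critical point in that direction is u = -1, where F'' = 18 > 0 (a local minimum). The iterate converges there.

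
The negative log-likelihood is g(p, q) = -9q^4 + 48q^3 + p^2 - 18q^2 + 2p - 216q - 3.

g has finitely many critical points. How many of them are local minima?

g separates as a function of p plus a function of q, so ∇g=0 decouples.
∂g/∂p = 2(p + 1) = 0 at p ∈ {-1}; ∂g/∂q = -36(q - 3)(q - 2)(q + 1) = 0 at q ∈ {-1, 2, 3}.
The Hessian is diagonal: diag(g_pp, g_qq). Second derivatives: g_pp(-1)=2; g_qq(-1)=-432, g_qq(2)=108, g_qq(3)=-144.
Local minima occur where both diagonal entries positive: (-1, 2). Count: 1.

1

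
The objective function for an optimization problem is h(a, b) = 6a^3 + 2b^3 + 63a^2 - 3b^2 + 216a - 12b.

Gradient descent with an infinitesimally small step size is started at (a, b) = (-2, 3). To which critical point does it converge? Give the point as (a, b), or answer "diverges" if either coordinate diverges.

(-3, 2)

h is separable, so gradient descent decouples: a follows -∂h/∂a, b follows -∂h/∂b.
∂h/∂a = 18(a + 3)(a + 4); at a=-2 this is 36, so a decreases.
∂h/∂b = 6(b - 2)(b + 1); at b=3 this is 24, so b decreases.
a converges to its nearest critical value -3 (a local min of the a-part); b converges to 2. The iterate converges to (-3, 2).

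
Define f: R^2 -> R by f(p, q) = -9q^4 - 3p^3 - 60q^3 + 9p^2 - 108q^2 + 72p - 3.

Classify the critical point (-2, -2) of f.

local minimum

The mixed partial ∂²f/∂p∂q is 0, so the Hessian at any point is diag(f_pp, f_qq) = diag(18(-p + 1), -36(3q^2 + 10q + 6)).
At (-2, -2): H = diag(54, 72).
Both eigenvalues are positive, so H is positive definite: a local minimum.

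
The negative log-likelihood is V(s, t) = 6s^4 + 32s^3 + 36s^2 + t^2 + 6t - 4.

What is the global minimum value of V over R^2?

-67

V(s,t) separates as P(s) + Q(t) − 4, so its minimum is min P + min Q − 4.
P'(s) = 24s(s + 1)(s + 3) vanishes at s ∈ {-3, -1, 0}; Q'(t) = 2(t + 3) vanishes at t ∈ {-3}.
Local minima of P (where P''>0): P(-3)=-54, P(0)=0. Local minima of Q: Q(-3)=-9.
So the global minimum of V is P(-3) + Q(-3) − 4 = -54 − 9 − 4 = -67, attained at (-3, -3).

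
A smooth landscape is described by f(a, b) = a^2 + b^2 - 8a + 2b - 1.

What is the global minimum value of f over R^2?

-18

f(a,b) separates as P(a) + Q(b) − 1, so its minimum is min P + min Q − 1.
P'(a) = 2a - 8 vanishes at a ∈ {4}; Q'(b) = 2b + 2 vanishes at b ∈ {-1}.
Local minima of P (where P''>0): P(4)=-16. Local minima of Q: Q(-1)=-1.
So the global minimum of f is P(4) + Q(-1) − 1 = -16 − 1 − 1 = -18, attained at (4, -1).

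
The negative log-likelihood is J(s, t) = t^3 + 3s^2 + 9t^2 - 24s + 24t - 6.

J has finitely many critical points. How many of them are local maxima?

0

J separates as a function of s plus a function of t, so ∇J=0 decouples.
∂J/∂s = 6(s - 4) = 0 at s ∈ {4}; ∂J/∂t = 3(t + 2)(t + 4) = 0 at t ∈ {-4, -2}.
The Hessian is diagonal: diag(J_ss, J_tt). Second derivatives: J_ss(4)=6; J_tt(-4)=-6, J_tt(-2)=6.
Local maxima occur where both diagonal entries negative: none. Count: 0.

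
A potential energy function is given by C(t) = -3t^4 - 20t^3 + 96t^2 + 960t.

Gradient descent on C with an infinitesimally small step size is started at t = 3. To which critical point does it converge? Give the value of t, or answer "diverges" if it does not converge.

-4

C'(t) = -12(t - 4)(t + 4)(t + 5), so C'(3) = 672.
Gradient descent moves in the -C' direction, i.e. t is decreasing.
The nearest critical point in that direction is t = -4, where C'' = 96 > 0 (a local minimum). The iterate converges there.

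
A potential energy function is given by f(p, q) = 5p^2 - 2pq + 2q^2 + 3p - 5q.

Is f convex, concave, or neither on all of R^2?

convex

f is quadratic, so its Hessian is the constant matrix H = [[10, -2], [-2, 4]].
det(H) = 36, tr(H) = 14.
det(H) > 0 and tr(H) > 0, so H is positive definite everywhere: convex.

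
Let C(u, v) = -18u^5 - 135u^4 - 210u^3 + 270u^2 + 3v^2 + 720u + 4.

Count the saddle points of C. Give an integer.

C separates as a function of u plus a function of v, so ∇C=0 decouples.
∂C/∂u = -90(u - 1)(u + 1)(u + 2)(u + 4) = 0 at u ∈ {-4, -2, -1, 1}; ∂C/∂v = 6v = 0 at v ∈ {0}.
The Hessian is diagonal: diag(C_uu, C_vv). Second derivatives: C_uu(-4)=2700, C_uu(-2)=-540, C_uu(-1)=540, C_uu(1)=-2700; C_vv(0)=6.
Saddle points occur where the two diagonal entries have opposite signs: (-2, 0), (1, 0). Count: 2.

2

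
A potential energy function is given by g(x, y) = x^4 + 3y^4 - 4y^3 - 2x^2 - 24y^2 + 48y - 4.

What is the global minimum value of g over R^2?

-117

g(x,y) separates as P(x) + Q(y) − 4, so its minimum is min P + min Q − 4.
P'(x) = 4x(x - 1)(x + 1) vanishes at x ∈ {-1, 0, 1}; Q'(y) = 12(y - 2)(y - 1)(y + 2) vanishes at y ∈ {-2, 1, 2}.
Local minima of P (where P''>0): P(-1)=-1, P(1)=-1. Local minima of Q: Q(-2)=-112, Q(2)=16.
So the global minimum of g is P(-1) + Q(-2) − 4 = -1 − 112 − 4 = -117, attained at (-1, -2).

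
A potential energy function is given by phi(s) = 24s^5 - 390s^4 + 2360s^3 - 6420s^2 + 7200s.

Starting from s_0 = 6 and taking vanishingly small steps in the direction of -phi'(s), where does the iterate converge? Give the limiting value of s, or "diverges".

5

phi'(s) = 120(s - 5)(s - 4)(s - 3)(s - 1), so phi'(6) = 3600.
Gradient descent moves in the -phi' direction, i.e. s is decreasing.
The nearest critical point in that direction is s = 5, where phi'' = 960 > 0 (a local minimum). The iterate converges there.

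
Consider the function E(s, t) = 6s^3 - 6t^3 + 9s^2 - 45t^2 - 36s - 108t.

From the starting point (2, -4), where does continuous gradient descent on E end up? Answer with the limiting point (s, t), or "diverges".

E is separable, so gradient descent decouples: s follows -∂E/∂s, t follows -∂E/∂t.
∂E/∂s = 18(s - 1)(s + 2); at s=2 this is 72, so s decreases.
∂E/∂t = -18(t + 2)(t + 3); at t=-4 this is -36, so t increases.
s converges to its nearest critical value 1 (a local min of the s-part); t converges to -3. The iterate converges to (1, -3).

(1, -3)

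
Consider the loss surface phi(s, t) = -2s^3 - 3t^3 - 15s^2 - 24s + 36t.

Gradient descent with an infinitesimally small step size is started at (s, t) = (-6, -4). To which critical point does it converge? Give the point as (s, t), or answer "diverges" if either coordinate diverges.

(-4, -2)

phi is separable, so gradient descent decouples: s follows -∂phi/∂s, t follows -∂phi/∂t.
∂phi/∂s = -6(s + 1)(s + 4); at s=-6 this is -60, so s increases.
∂phi/∂t = -9(t - 2)(t + 2); at t=-4 this is -108, so t increases.
s converges to its nearest critical value -4 (a local min of the s-part); t converges to -2. The iterate converges to (-4, -2).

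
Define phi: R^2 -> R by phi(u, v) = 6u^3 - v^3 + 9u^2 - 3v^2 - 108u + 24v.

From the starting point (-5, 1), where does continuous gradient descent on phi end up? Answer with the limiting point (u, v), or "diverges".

phi is separable, so gradient descent decouples: u follows -∂phi/∂u, v follows -∂phi/∂v.
∂phi/∂u = 18(u - 2)(u + 3); at u=-5 this is 252, so u decreases.
∂phi/∂v = -3(v - 2)(v + 4); at v=1 this is 15, so v decreases.
The u-coordinate has no critical point in that direction and runs off to infinity.

diverges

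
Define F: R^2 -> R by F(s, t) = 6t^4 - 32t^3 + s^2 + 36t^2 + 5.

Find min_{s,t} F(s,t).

-49

F(s,t) separates as P(s) + Q(t) + 5, so its minimum is min P + min Q + 5.
P'(s) = 2s vanishes at s ∈ {0}; Q'(t) = 24t(t - 3)(t - 1) vanishes at t ∈ {0, 1, 3}.
Local minima of P (where P''>0): P(0)=0. Local minima of Q: Q(0)=0, Q(3)=-54.
So the global minimum of F is P(0) + Q(3) + 5 = 0 − 54 + 5 = -49, attained at (0, 3).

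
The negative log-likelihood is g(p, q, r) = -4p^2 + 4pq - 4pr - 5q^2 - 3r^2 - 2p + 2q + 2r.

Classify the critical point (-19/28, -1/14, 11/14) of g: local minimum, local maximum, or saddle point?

The Hessian is constant: H = [[-8, 4, -4], [4, -10, 0], [-4, 0, -6]].
Leading principal minors: Δ₁ = -8, Δ₂ = 64, Δ₃ = -224.
The minors alternate sign starting negative (−, +, −), so H is negative definite: a local maximum.

local maximum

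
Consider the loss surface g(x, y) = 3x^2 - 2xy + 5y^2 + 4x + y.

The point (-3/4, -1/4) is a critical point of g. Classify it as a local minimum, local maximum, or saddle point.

The Hessian of g is constant: H = [[6, -2], [-2, 10]].
det(H) = 6·10 − (-2)² = 56.
det(H) > 0 and tr(H) = 16 > 0, so H is positive definite and the point is a local minimum.

local minimum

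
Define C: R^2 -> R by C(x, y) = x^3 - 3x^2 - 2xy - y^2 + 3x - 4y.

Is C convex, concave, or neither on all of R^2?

neither

The term x^3 is cubic, so the Hessian is not constant.
∂²C/∂x² = 6x - 6, which takes both signs as x varies (negative for sufficiently negative x). A diagonal entry of the Hessian changing sign means the Hessian is neither positive- nor negative-semidefinite on all of R^2.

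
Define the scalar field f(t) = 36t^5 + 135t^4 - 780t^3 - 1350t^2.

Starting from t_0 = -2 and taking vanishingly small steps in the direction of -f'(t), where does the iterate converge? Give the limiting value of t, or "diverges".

-1

f'(t) = 180t(t - 3)(t + 1)(t + 5), so f'(-2) = -5400.
Gradient descent moves in the -f' direction, i.e. t is increasing.
The nearest critical point in that direction is t = -1, where f'' = 2880 > 0 (a local minimum). The iterate converges there.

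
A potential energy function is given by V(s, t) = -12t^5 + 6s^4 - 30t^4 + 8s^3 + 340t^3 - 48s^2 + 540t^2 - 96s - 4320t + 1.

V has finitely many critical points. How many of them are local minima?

V separates as a function of s plus a function of t, so ∇V=0 decouples.
∂V/∂s = 24(s - 2)(s + 1)(s + 2) = 0 at s ∈ {-2, -1, 2}; ∂V/∂t = -60(t - 3)(t - 2)(t + 3)(t + 4) = 0 at t ∈ {-4, -3, 2, 3}.
The Hessian is diagonal: diag(V_ss, V_tt). Second derivatives: V_ss(-2)=96, V_ss(-1)=-72, V_ss(2)=288; V_tt(-4)=2520, V_tt(-3)=-1800, V_tt(2)=1800, V_tt(3)=-2520.
Local minima occur where both diagonal entries positive: (-2, -4), (-2, 2), (2, -4), (2, 2). Count: 4.

4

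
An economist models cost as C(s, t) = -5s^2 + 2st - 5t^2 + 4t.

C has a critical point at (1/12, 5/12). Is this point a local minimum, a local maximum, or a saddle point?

The Hessian of C is constant: H = [[-10, 2], [2, -10]].
det(H) = (-10)·(-10) − 2² = 96.
det(H) > 0 and tr(H) = -20 < 0, so H is negative definite and the point is a local maximum.

local maximum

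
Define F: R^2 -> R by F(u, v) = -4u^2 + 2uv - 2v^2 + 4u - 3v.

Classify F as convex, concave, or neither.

concave

F is quadratic, so its Hessian is the constant matrix H = [[-8, 2], [2, -4]].
det(H) = 28, tr(H) = -12.
det(H) > 0 and tr(H) < 0, so H is negative definite everywhere: concave.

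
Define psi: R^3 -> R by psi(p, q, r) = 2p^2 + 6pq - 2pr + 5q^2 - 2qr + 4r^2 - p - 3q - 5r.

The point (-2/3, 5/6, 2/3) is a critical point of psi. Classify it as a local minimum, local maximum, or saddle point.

local minimum

The Hessian is constant: H = [[4, 6, -2], [6, 10, -2], [-2, -2, 8]].
Leading principal minors: Δ₁ = 4, Δ₂ = 4, Δ₃ = 24.
All leading minors are positive, so H is positive definite: a local minimum.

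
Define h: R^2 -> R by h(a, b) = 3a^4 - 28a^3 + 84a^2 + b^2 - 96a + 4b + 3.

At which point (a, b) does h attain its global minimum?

(4, -2)

h(a,b) separates as P(a) + Q(b) + 3, so its minimum is min P + min Q + 3.
P'(a) = 12(a - 4)(a - 2)(a - 1) vanishes at a ∈ {1, 2, 4}; Q'(b) = 2b + 4 vanishes at b ∈ {-2}.
Local minima of P (where P''>0): P(1)=-37, P(4)=-64. Local minima of Q: Q(-2)=-4.
So the global minimum of h is P(4) + Q(-2) + 3 = -64 − 4 + 3 = -65, attained at (4, -2).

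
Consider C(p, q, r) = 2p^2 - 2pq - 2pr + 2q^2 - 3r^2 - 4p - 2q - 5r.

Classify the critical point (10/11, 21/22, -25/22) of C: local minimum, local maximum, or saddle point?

saddle point

The Hessian is constant: H = [[4, -2, -2], [-2, 4, 0], [-2, 0, -6]].
Leading principal minors: Δ₁ = 4, Δ₂ = 12, Δ₃ = -88.
The minors fit neither the all-positive nor the alternating-sign pattern, so H is indefinite: a saddle point.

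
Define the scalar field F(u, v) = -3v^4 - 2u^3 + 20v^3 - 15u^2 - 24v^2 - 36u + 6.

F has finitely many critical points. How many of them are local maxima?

2

F separates as a function of u plus a function of v, so ∇F=0 decouples.
∂F/∂u = -6(u + 2)(u + 3) = 0 at u ∈ {-3, -2}; ∂F/∂v = -12v(v - 4)(v - 1) = 0 at v ∈ {0, 1, 4}.
The Hessian is diagonal: diag(F_uu, F_vv). Second derivatives: F_uu(-3)=6, F_uu(-2)=-6; F_vv(0)=-48, F_vv(1)=36, F_vv(4)=-144.
Local maxima occur where both diagonal entries negative: (-2, 0), (-2, 4). Count: 2.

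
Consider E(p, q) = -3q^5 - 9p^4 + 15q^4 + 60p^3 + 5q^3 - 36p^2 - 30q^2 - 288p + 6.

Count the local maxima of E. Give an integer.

E separates as a function of p plus a function of q, so ∇E=0 decouples.
∂E/∂p = -36(p - 4)(p - 2)(p + 1) = 0 at p ∈ {-1, 2, 4}; ∂E/∂q = -15q(q - 4)(q - 1)(q + 1) = 0 at q ∈ {-1, 0, 1, 4}.
The Hessian is diagonal: diag(E_pp, E_qq). Second derivatives: E_pp(-1)=-540, E_pp(2)=216, E_pp(4)=-360; E_qq(-1)=150, E_qq(0)=-60, E_qq(1)=90, E_qq(4)=-900.
Local maxima occur where both diagonal entries negative: (-1, 0), (-1, 4), (4, 0), (4, 4). Count: 4.

4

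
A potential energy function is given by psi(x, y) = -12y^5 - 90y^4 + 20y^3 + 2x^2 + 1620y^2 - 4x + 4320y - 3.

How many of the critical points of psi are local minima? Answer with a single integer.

2

psi separates as a function of x plus a function of y, so ∇psi=0 decouples.
∂psi/∂x = 4(x - 1) = 0 at x ∈ {1}; ∂psi/∂y = -60(y - 3)(y + 2)(y + 3)(y + 4) = 0 at y ∈ {-4, -3, -2, 3}.
The Hessian is diagonal: diag(psi_xx, psi_yy). Second derivatives: psi_xx(1)=4; psi_yy(-4)=840, psi_yy(-3)=-360, psi_yy(-2)=600, psi_yy(3)=-12600.
Local minima occur where both diagonal entries positive: (1, -4), (1, -2). Count: 2.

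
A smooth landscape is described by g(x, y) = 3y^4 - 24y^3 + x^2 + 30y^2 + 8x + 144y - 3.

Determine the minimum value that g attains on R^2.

-106

g(x,y) separates as P(x) + Q(y) − 3, so its minimum is min P + min Q − 3.
P'(x) = 2x + 8 vanishes at x ∈ {-4}; Q'(y) = 12(y - 4)(y - 3)(y + 1) vanishes at y ∈ {-1, 3, 4}.
Local minima of P (where P''>0): P(-4)=-16. Local minima of Q: Q(-1)=-87, Q(4)=288.
So the global minimum of g is P(-4) + Q(-1) − 3 = -16 − 87 − 3 = -106, attained at (-4, -1).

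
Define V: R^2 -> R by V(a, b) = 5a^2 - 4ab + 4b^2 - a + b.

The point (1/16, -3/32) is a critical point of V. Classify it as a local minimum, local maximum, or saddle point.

local minimum

The Hessian of V is constant: H = [[10, -4], [-4, 8]].
det(H) = 10·8 − (-4)² = 64.
det(H) > 0 and tr(H) = 18 > 0, so H is positive definite and the point is a local minimum.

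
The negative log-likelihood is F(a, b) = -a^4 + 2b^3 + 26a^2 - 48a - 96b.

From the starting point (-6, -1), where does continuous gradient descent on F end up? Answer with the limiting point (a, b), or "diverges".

F is separable, so gradient descent decouples: a follows -∂F/∂a, b follows -∂F/∂b.
∂F/∂a = -4(a - 3)(a - 1)(a + 4); at a=-6 this is 504, so a decreases.
∂F/∂b = 6(b - 4)(b + 4); at b=-1 this is -90, so b increases.
The a-coordinate has no critical point in that direction and runs off to infinity.

diverges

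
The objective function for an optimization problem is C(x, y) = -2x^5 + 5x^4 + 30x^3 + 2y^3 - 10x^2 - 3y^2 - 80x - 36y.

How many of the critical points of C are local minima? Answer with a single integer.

2

C separates as a function of x plus a function of y, so ∇C=0 decouples.
∂C/∂x = -10(x - 4)(x - 1)(x + 1)(x + 2) = 0 at x ∈ {-2, -1, 1, 4}; ∂C/∂y = 6(y - 3)(y + 2) = 0 at y ∈ {-2, 3}.
The Hessian is diagonal: diag(C_xx, C_yy). Second derivatives: C_xx(-2)=180, C_xx(-1)=-100, C_xx(1)=180, C_xx(4)=-900; C_yy(-2)=-30, C_yy(3)=30.
Local minima occur where both diagonal entries positive: (-2, 3), (1, 3). Count: 2.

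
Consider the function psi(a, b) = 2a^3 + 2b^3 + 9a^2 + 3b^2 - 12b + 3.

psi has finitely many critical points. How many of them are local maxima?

1

psi separates as a function of a plus a function of b, so ∇psi=0 decouples.
∂psi/∂a = 6a(a + 3) = 0 at a ∈ {-3, 0}; ∂psi/∂b = 6(b - 1)(b + 2) = 0 at b ∈ {-2, 1}.
The Hessian is diagonal: diag(psi_aa, psi_bb). Second derivatives: psi_aa(-3)=-18, psi_aa(0)=18; psi_bb(-2)=-18, psi_bb(1)=18.
Local maxima occur where both diagonal entries negative: (-3, -2). Count: 1.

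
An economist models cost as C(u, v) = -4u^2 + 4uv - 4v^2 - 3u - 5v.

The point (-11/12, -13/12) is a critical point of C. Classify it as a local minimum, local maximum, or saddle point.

The Hessian of C is constant: H = [[-8, 4], [4, -8]].
det(H) = (-8)·(-8) − 4² = 48.
det(H) > 0 and tr(H) = -16 < 0, so H is negative definite and the point is a local maximum.

local maximum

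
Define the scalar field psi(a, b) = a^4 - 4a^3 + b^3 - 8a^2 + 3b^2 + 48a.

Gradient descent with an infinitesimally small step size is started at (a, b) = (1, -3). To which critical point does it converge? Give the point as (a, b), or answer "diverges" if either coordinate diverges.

psi is separable, so gradient descent decouples: a follows -∂psi/∂a, b follows -∂psi/∂b.
∂psi/∂a = 4(a - 3)(a - 2)(a + 2); at a=1 this is 24, so a decreases.
∂psi/∂b = 3b(b + 2); at b=-3 this is 9, so b decreases.
The b-coordinate has no critical point in that direction and runs off to infinity.

diverges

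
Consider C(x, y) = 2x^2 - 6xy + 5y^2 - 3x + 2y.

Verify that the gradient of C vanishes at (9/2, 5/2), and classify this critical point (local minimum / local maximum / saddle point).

∇C = (4x - 6y - 3, -6x + 10y + 2); substituting (9/2, 5/2) gives ∇C = (0, 0), so (9/2, 5/2) is indeed a critical point.
The Hessian of C is constant: H = [[4, -6], [-6, 10]].
det(H) = 4·10 − (-6)² = 4.
det(H) > 0 and tr(H) = 14 > 0, so H is positive definite and the point is a local minimum.

local minimum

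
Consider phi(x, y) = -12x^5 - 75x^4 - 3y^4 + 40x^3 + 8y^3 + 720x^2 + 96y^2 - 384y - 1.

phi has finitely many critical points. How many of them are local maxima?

phi separates as a function of x plus a function of y, so ∇phi=0 decouples.
∂phi/∂x = -60x(x - 2)(x + 3)(x + 4) = 0 at x ∈ {-4, -3, 0, 2}; ∂phi/∂y = -12(y - 4)(y - 2)(y + 4) = 0 at y ∈ {-4, 2, 4}.
The Hessian is diagonal: diag(phi_xx, phi_yy). Second derivatives: phi_xx(-4)=1440, phi_xx(-3)=-900, phi_xx(0)=1440, phi_xx(2)=-3600; phi_yy(-4)=-576, phi_yy(2)=144, phi_yy(4)=-192.
Local maxima occur where both diagonal entries negative: (-3, -4), (-3, 4), (2, -4), (2, 4). Count: 4.

4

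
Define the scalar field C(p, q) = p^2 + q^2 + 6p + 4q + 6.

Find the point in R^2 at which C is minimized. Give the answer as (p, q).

C(p,q) separates as A(p) + B(q) + 6, so its minimum is min A + min B + 6.
A'(p) = 2p + 6 vanishes at p ∈ {-3}; B'(q) = 2q + 4 vanishes at q ∈ {-2}.
Local minima of A (where A''>0): A(-3)=-9. Local minima of B: B(-2)=-4.
So the global minimum of C is A(-3) + B(-2) + 6 = -9 − 4 + 6 = -7, attained at (-3, -2).

(-3, -2)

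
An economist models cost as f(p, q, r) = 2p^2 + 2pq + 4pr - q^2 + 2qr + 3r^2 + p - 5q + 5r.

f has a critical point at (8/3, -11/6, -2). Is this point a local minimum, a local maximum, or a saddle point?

The Hessian is constant: H = [[4, 2, 4], [2, -2, 2], [4, 2, 6]].
Leading principal minors: Δ₁ = 4, Δ₂ = -12, Δ₃ = -24.
The minors fit neither the all-positive nor the alternating-sign pattern, so H is indefinite: a saddle point.

saddle point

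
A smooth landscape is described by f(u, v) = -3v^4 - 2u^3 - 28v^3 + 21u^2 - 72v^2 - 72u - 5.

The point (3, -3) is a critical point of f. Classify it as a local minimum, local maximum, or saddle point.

local minimum

The mixed partial ∂²f/∂u∂v is 0, so the Hessian at any point is diag(f_uu, f_vv) = diag(6(-2u + 7), -12(3v^2 + 14v + 12)).
At (3, -3): H = diag(6, 36).
Both eigenvalues are positive, so H is positive definite: a local minimum.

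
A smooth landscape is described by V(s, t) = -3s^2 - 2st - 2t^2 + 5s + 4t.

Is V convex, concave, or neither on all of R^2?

concave

V is quadratic, so its Hessian is the constant matrix H = [[-6, -2], [-2, -4]].
det(H) = 20, tr(H) = -10.
det(H) > 0 and tr(H) < 0, so H is negative definite everywhere: concave.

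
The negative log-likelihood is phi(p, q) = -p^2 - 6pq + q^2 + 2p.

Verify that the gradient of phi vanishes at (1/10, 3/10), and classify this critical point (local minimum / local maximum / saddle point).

saddle point

∇phi = (-2p - 6q + 2, -6p + 2q); substituting (1/10, 3/10) gives ∇phi = (0, 0), so (1/10, 3/10) is indeed a critical point.
The Hessian of phi is constant: H = [[-2, -6], [-6, 2]].
det(H) = (-2)·2 − (-6)² = -40.
Since det(H) < 0, H is indefinite and the critical point is a saddle point.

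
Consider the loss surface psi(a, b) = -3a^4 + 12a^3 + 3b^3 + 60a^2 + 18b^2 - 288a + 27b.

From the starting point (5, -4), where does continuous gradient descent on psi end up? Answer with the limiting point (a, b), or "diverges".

diverges

psi is separable, so gradient descent decouples: a follows -∂psi/∂a, b follows -∂psi/∂b.
∂psi/∂a = -12(a - 4)(a - 2)(a + 3); at a=5 this is -288, so a increases.
∂psi/∂b = 9(b + 1)(b + 3); at b=-4 this is 27, so b decreases.
The a-coordinate has no critical point in that direction and runs off to infinity.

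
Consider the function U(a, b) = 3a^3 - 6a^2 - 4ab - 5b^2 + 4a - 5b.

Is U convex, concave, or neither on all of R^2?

neither

The term 3a^3 is cubic, so the Hessian is not constant.
∂²U/∂a² = 18a - 12, which takes both signs as a varies (negative for sufficiently negative a). A diagonal entry of the Hessian changing sign means the Hessian is neither positive- nor negative-semidefinite on all of R^2.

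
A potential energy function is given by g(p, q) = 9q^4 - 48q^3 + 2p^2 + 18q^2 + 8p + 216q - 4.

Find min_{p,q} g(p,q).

g(p,q) separates as A(p) + B(q) − 4, so its minimum is min A + min B − 4.
A'(p) = 4p + 8 vanishes at p ∈ {-2}; B'(q) = 36(q - 3)(q - 2)(q + 1) vanishes at q ∈ {-1, 2, 3}.
Local minima of A (where A''>0): A(-2)=-8. Local minima of B: B(-1)=-141, B(3)=243.
So the global minimum of g is A(-2) + B(-1) − 4 = -8 − 141 − 4 = -153, attained at (-2, -1).

-153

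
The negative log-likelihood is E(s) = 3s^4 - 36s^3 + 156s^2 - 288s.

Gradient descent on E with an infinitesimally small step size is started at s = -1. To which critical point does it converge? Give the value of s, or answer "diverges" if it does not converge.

E'(s) = 12(s - 4)(s - 3)(s - 2), so E'(-1) = -720.
Gradient descent moves in the -E' direction, i.e. s is increasing.
The nearest critical point in that direction is s = 2, where E'' = 24 > 0 (a local minimum). The iterate converges there.

2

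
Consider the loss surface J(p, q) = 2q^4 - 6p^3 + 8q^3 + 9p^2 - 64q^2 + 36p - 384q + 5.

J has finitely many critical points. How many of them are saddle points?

3

J separates as a function of p plus a function of q, so ∇J=0 decouples.
∂J/∂p = -18(p - 2)(p + 1) = 0 at p ∈ {-1, 2}; ∂J/∂q = 8(q - 4)(q + 3)(q + 4) = 0 at q ∈ {-4, -3, 4}.
The Hessian is diagonal: diag(J_pp, J_qq). Second derivatives: J_pp(-1)=54, J_pp(2)=-54; J_qq(-4)=64, J_qq(-3)=-56, J_qq(4)=448.
Saddle points occur where the two diagonal entries have opposite signs: (-1, -3), (2, -4), (2, 4). Count: 3.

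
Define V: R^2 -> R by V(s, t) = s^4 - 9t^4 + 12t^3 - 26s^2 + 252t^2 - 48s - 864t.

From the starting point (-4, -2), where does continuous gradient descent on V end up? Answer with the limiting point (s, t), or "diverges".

V is separable, so gradient descent decouples: s follows -∂V/∂s, t follows -∂V/∂t.
∂V/∂s = 4(s - 4)(s + 1)(s + 3); at s=-4 this is -96, so s increases.
∂V/∂t = -36(t - 3)(t - 2)(t + 4); at t=-2 this is -1440, so t increases.
s converges to its nearest critical value -3 (a local min of the s-part); t converges to 2. The iterate converges to (-3, 2).

(-3, 2)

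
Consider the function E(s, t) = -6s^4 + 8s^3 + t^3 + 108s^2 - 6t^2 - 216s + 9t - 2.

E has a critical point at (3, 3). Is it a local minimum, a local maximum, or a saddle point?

The mixed partial ∂²E/∂s∂t is 0, so the Hessian at any point is diag(E_ss, E_tt) = diag(24(-3s^2 + 2s + 9), 6(t - 2)).
At (3, 3): H = diag(-288, 6).
The eigenvalues have opposite signs, so H is indefinite: a saddle point.

saddle point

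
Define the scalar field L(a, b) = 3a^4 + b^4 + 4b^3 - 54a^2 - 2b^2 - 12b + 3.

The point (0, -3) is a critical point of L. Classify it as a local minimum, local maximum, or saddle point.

saddle point

The mixed partial ∂²L/∂a∂b is 0, so the Hessian at any point is diag(L_aa, L_bb) = diag(36(a^2 - 3), 4(3b^2 + 6b - 1)).
At (0, -3): H = diag(-108, 32).
The eigenvalues have opposite signs, so H is indefinite: a saddle point.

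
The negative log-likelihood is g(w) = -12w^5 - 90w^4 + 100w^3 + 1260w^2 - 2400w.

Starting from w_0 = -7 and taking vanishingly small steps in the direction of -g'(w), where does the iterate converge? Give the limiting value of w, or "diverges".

-5

g'(w) = -60(w - 2)(w - 1)(w + 4)(w + 5), so g'(-7) = -25920.
Gradient descent moves in the -g' direction, i.e. w is increasing.
The nearest critical point in that direction is w = -5, where g'' = 2520 > 0 (a local minimum). The iterate converges there.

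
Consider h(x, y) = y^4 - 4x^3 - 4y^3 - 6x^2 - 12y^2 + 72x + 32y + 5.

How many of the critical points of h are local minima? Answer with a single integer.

h separates as a function of x plus a function of y, so ∇h=0 decouples.
∂h/∂x = -12(x - 2)(x + 3) = 0 at x ∈ {-3, 2}; ∂h/∂y = 4(y - 4)(y - 1)(y + 2) = 0 at y ∈ {-2, 1, 4}.
The Hessian is diagonal: diag(h_xx, h_yy). Second derivatives: h_xx(-3)=60, h_xx(2)=-60; h_yy(-2)=72, h_yy(1)=-36, h_yy(4)=72.
Local minima occur where both diagonal entries positive: (-3, -2), (-3, 4). Count: 2.

2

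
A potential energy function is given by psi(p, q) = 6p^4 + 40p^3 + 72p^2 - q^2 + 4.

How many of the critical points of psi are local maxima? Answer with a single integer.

1

psi separates as a function of p plus a function of q, so ∇psi=0 decouples.
∂psi/∂p = 24p(p + 2)(p + 3) = 0 at p ∈ {-3, -2, 0}; ∂psi/∂q = -2q = 0 at q ∈ {0}.
The Hessian is diagonal: diag(psi_pp, psi_qq). Second derivatives: psi_pp(-3)=72, psi_pp(-2)=-48, psi_pp(0)=144; psi_qq(0)=-2.
Local maxima occur where both diagonal entries negative: (-2, 0). Count: 1.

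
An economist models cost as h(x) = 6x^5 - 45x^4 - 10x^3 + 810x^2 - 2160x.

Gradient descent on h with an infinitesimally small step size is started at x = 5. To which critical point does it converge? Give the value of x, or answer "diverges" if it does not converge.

h'(x) = 30(x - 4)(x - 3)(x - 2)(x + 3), so h'(5) = 1440.
Gradient descent moves in the -h' direction, i.e. x is decreasing.
The nearest critical point in that direction is x = 4, where h'' = 420 > 0 (a local minimum). The iterate converges there.

4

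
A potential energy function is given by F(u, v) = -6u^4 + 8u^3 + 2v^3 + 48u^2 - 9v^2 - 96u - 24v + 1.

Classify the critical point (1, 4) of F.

local minimum

The mixed partial ∂²F/∂u∂v is 0, so the Hessian at any point is diag(F_uu, F_vv) = diag(24(-3u^2 + 2u + 4), 6(2v - 3)).
At (1, 4): H = diag(72, 30).
Both eigenvalues are positive, so H is positive definite: a local minimum.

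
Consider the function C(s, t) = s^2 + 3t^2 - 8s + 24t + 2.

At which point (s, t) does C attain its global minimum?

(4, -4)

C(s,t) separates as P(s) + Q(t) + 2, so its minimum is min P + min Q + 2.
P'(s) = 2s - 8 vanishes at s ∈ {4}; Q'(t) = 6(t + 4) vanishes at t ∈ {-4}.
Local minima of P (where P''>0): P(4)=-16. Local minima of Q: Q(-4)=-48.
So the global minimum of C is P(4) + Q(-4) + 2 = -16 − 48 + 2 = -62, attained at (4, -4).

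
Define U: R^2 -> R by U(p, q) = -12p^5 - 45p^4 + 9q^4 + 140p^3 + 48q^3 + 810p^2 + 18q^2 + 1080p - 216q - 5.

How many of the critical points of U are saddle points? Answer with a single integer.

6

U separates as a function of p plus a function of q, so ∇U=0 decouples.
∂U/∂p = -60(p - 3)(p + 1)(p + 2)(p + 3) = 0 at p ∈ {-3, -2, -1, 3}; ∂U/∂q = 36(q - 1)(q + 2)(q + 3) = 0 at q ∈ {-3, -2, 1}.
The Hessian is diagonal: diag(U_pp, U_qq). Second derivatives: U_pp(-3)=720, U_pp(-2)=-300, U_pp(-1)=480, U_pp(3)=-7200; U_qq(-3)=144, U_qq(-2)=-108, U_qq(1)=432.
Saddle points occur where the two diagonal entries have opposite signs: (-3, -2), (-2, -3), (-2, 1), (-1, -2), (3, -3), (3, 1). Count: 6.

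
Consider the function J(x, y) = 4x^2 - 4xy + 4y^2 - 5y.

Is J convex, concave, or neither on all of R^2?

convex

J is quadratic, so its Hessian is the constant matrix H = [[8, -4], [-4, 8]].
det(H) = 48, tr(H) = 16.
det(H) > 0 and tr(H) > 0, so H is positive definite everywhere: convex.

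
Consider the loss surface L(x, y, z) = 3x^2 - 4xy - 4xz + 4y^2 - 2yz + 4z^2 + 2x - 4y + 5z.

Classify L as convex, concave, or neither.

convex

L is quadratic, so its Hessian is the constant matrix H = [[6, -4, -4], [-4, 8, -2], [-4, -2, 8]].
Leading principal minors: 6, 32, 40.
All positive ⇒ H ≻ 0 ⇒ convex.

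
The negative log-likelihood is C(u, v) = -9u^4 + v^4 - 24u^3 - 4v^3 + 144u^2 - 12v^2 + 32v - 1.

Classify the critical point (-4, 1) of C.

local maximum

The mixed partial ∂²C/∂u∂v is 0, so the Hessian at any point is diag(C_uu, C_vv) = diag(36(-3u^2 - 4u + 8), 12(v^2 - 2v - 2)).
At (-4, 1): H = diag(-864, -36).
Both eigenvalues are negative, so H is negative definite: a local maximum.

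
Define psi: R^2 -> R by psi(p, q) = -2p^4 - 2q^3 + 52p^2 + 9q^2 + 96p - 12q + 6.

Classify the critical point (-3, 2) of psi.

The mixed partial ∂²psi/∂p∂q is 0, so the Hessian at any point is diag(psi_pp, psi_qq) = diag(8(-3p^2 + 13), 6(-2q + 3)).
At (-3, 2): H = diag(-112, -6).
Both eigenvalues are negative, so H is negative definite: a local maximum.

local maximum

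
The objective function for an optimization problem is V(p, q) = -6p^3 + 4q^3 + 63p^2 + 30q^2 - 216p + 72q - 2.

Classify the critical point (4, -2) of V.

saddle point

The mixed partial ∂²V/∂p∂q is 0, so the Hessian at any point is diag(V_pp, V_qq) = diag(18(-2p + 7), 12(2q + 5)).
At (4, -2): H = diag(-18, 12).
The eigenvalues have opposite signs, so H is indefinite: a saddle point.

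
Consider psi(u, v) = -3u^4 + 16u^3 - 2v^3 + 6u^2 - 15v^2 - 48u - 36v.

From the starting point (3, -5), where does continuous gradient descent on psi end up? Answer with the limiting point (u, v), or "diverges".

psi is separable, so gradient descent decouples: u follows -∂psi/∂u, v follows -∂psi/∂v.
∂psi/∂u = -12(u - 4)(u - 1)(u + 1); at u=3 this is 96, so u decreases.
∂psi/∂v = -6(v + 2)(v + 3); at v=-5 this is -36, so v increases.
u converges to its nearest critical value 1 (a local min of the u-part); v converges to -3. The iterate converges to (1, -3).

(1, -3)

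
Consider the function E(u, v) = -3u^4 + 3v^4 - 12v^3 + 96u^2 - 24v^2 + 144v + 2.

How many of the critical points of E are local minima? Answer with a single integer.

2

E separates as a function of u plus a function of v, so ∇E=0 decouples.
∂E/∂u = -12u(u - 4)(u + 4) = 0 at u ∈ {-4, 0, 4}; ∂E/∂v = 12(v - 3)(v - 2)(v + 2) = 0 at v ∈ {-2, 2, 3}.
The Hessian is diagonal: diag(E_uu, E_vv). Second derivatives: E_uu(-4)=-384, E_uu(0)=192, E_uu(4)=-384; E_vv(-2)=240, E_vv(2)=-48, E_vv(3)=60.
Local minima occur where both diagonal entries positive: (0, -2), (0, 3). Count: 2.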